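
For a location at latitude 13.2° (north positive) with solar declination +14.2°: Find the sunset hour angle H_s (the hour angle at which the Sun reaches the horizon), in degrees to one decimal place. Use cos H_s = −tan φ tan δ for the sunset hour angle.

cos H_s = −tan(13.2°) · tan(14.2°) = -0.0593, so H_s = arccos(-0.0593) = 93.40°.

93.4°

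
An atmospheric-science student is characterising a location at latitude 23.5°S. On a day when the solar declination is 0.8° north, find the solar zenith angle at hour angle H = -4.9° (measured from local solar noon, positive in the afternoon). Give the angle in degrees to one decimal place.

cos θ_z = sin(-23.5°) sin(0.8°) + cos(-23.5°) cos(0.8°) cos(-4.90°) = -0.0056 + 0.9136 = 0.9080.
θ_z = arccos(0.9080) = 24.77°.

24.8°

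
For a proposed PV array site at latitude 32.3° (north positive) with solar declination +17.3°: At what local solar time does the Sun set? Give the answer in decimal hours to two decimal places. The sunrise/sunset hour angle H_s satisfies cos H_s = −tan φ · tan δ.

18.76 h

−tan φ tan δ = −(0.6322)(0.3115) = -0.1969; H_s = arccos(-0.1969) = 101.36°.
Sunset is at 12 + H_s/15 = 12 + 6.757 = 18.757 h local solar time.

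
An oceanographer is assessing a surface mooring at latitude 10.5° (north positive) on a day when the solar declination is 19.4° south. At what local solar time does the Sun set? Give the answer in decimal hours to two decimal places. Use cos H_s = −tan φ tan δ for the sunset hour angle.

−tan φ tan δ = −(0.1853)(-0.3522) = 0.0653; H_s = arccos(0.0653) = 86.26°.
Sunset is at 12 + H_s/15 = 12 + 5.751 = 17.751 h local solar time.

17.75 h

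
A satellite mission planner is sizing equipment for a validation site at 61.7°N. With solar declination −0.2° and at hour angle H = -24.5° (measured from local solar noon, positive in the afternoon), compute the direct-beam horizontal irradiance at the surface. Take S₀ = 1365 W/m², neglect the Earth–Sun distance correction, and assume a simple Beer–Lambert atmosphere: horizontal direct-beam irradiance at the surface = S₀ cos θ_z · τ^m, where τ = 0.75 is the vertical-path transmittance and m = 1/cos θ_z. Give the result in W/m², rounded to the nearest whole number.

With φ = 61.7°, δ = -0.2°, H = -24.50°: sin φ sin δ = -0.0031, cos φ cos δ cos H = 0.4314, so cos θ_z = 0.4283.
Air mass m = 1/cos θ_z = 1/0.4283 = 2.335; τ^m = 0.75^2.335 = 0.5108.
Surface direct beam = 1365 × 0.4283 × 0.5108 = 298.63 W/m².

299 W/m²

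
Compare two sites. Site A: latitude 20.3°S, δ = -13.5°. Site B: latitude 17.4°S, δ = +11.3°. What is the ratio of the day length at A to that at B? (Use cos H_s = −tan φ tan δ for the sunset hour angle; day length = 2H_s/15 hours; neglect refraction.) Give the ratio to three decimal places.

1.101

A: H_s = arccos(−tan -20.3° · tan -13.5°) = 95.10°, so 2H_s/15 = 12.6800 h.
B: H_s = arccos(−tan -17.4° · tan 11.3°) = 86.41°, so 2H_s/15 = 11.5213 h.
Ratio A/B = 12.6800 / 11.5213 = 1.1006.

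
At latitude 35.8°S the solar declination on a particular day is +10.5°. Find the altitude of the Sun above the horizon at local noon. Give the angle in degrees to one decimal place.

43.7°

At local solar noon the hour angle is zero, so the elevation is 90° − |φ − δ| = 90° − |-35.8° − (10.5°)| = 90° − 46.3° = 43.7°.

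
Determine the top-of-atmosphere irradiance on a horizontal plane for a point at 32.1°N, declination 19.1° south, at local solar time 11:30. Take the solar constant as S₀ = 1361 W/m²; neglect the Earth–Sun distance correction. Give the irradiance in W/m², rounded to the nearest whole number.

Hour angle H = 15° × (11.5 − 12) = -7.50°.
cos θ_z = sin(32.1°) sin(-19.1°) + cos(32.1°) cos(-19.1°) cos(-7.50°) = -0.1739 + 0.7936 = 0.6197.
Top-of-atmosphere irradiance = S₀ cos θ_z = 1361 × 0.6197 = 843.41 W/m².

843 W/m²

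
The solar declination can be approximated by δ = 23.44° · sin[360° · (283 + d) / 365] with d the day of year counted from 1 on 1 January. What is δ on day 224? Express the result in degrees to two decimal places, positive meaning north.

+15.05°

360 × (283 + 224) / 365 = 500.055°; sin(500.055°) = 0.6421.
δ = 23.44 × 0.6421 = 15.051° ≈ +15.05°.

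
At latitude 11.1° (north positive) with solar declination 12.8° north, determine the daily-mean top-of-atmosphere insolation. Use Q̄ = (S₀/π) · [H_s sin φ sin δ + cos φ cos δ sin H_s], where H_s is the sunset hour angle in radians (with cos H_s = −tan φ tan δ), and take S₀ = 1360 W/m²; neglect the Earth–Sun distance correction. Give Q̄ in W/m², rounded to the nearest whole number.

cos H_s = −tan(11.1°) · tan(12.8°) = -0.0446, so H_s = arccos(-0.0446) = 92.56°. In radians, H_s = 1.6155.
H_s sin φ sin δ = 1.6155 × 0.1925 × 0.2215 = 0.0689.
cos φ cos δ sin H_s = 0.9813 × 0.9751 × 0.9990 = 0.9559.
Q̄ = (1360/π) × (0.0689 + 0.9559) = 432.90 × 1.0248 = 443.64 W/m².

444 W/m²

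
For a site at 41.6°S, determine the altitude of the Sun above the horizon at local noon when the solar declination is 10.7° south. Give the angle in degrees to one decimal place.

At local solar noon the hour angle is zero, so the elevation is 90° − |φ − δ| = 90° − |-41.6° − (-10.7°)| = 90° − 30.9° = 59.1°.

59.1°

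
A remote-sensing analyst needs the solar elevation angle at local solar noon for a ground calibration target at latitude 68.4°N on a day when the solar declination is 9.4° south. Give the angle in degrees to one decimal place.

12.2°

At local solar noon the hour angle is zero, so the elevation is 90° − |φ − δ| = 90° − |68.4° − (-9.4°)| = 90° − 77.8° = 12.2°.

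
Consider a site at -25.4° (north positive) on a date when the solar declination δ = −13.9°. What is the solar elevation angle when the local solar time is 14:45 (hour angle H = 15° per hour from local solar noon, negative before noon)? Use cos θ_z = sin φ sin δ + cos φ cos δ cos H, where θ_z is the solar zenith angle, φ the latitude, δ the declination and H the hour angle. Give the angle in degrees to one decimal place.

49.7°

Hour angle H = 15° × (14.75 − 12) = 41.25°.
cos θ_z = sin(-25.4°) sin(-13.9°) + cos(-25.4°) cos(-13.9°) cos(41.25°) = 0.1030 + 0.6593 = 0.7623.
θ_z = arccos(0.7623) = 40.33°, so the elevation is 90° − 40.33° = 49.67°.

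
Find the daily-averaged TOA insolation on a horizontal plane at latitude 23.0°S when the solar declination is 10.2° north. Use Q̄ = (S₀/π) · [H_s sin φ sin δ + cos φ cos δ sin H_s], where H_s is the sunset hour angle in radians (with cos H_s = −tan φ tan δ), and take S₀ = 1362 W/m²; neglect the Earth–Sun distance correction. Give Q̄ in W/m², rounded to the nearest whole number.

347 W/m²

The sunset hour angle satisfies cos H_s = −tan φ tan δ = 0.0764, giving H_s = 85.62°. In radians, H_s = 1.4944.
H_s sin φ sin δ = 1.4944 × -0.3907 × 0.1771 = -0.1034.
cos φ cos δ sin H_s = 0.9205 × 0.9842 × 0.9971 = 0.9033.
Q̄ = (1362/π) × (-0.1034 + 0.9033) = 433.54 × 0.7999 = 346.79 W/m².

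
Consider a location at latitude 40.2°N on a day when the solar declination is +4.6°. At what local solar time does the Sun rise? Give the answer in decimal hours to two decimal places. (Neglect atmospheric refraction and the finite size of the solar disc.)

cos H_s = −tan(40.2°) · tan(4.6°) = -0.0680, so H_s = arccos(-0.0680) = 93.90°.
Sunrise is at 12 − H_s/15 = 12 − 6.260 = 5.740 h local solar time.

5.74 h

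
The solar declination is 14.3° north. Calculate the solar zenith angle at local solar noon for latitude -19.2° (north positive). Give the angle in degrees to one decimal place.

33.5°

At local solar noon the hour angle is zero, so the zenith angle is |φ − δ| = |-19.2° − (14.3°)| = 33.5°.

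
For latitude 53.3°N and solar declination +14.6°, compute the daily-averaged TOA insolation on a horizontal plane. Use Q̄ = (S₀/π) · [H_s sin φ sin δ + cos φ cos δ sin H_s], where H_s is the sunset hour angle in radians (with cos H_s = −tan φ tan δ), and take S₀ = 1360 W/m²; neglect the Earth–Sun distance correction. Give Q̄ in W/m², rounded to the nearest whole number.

−tan φ tan δ = −(1.3416)(0.2605) = -0.3495; H_s = arccos(-0.3495) = 110.46°. In radians, H_s = 1.9279.
H_s sin φ sin δ = 1.9279 × 0.8018 × 0.2521 = 0.3897.
cos φ cos δ sin H_s = 0.5976 × 0.9677 × 0.9369 = 0.5418.
Q̄ = (1360/π) × (0.3897 + 0.5418) = 432.90 × 0.9315 = 403.25 W/m².

403 W/m²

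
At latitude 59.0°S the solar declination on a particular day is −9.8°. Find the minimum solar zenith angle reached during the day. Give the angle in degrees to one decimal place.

49.2°

At local solar noon the hour angle is zero, so the zenith angle is |φ − δ| = |-59.0° − (-9.8°)| = 49.2°.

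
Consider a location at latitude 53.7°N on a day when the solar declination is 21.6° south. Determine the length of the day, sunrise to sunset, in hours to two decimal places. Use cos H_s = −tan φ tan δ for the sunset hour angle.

7.65 hours

cos H_s = −tan(53.7°) · tan(-21.6°) = 0.5390, so H_s = arccos(0.5390) = 57.38°.
Day length = 2 H_s / 15° h⁻¹ = 114.76° / 15 = 7.651 h.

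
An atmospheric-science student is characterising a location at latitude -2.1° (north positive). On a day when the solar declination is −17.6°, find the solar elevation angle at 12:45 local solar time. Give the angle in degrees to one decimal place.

Hour angle H = 15° × (12.75 − 12) = 11.25°.
With φ = -2.1°, δ = -17.6°, H = 11.25°: sin φ sin δ = 0.0111, cos φ cos δ cos H = 0.9342, so cos θ_z = 0.9453.
θ_z = arccos(0.9453) = 19.04°, so the elevation is 90° − 19.04° = 70.96°.

71.0°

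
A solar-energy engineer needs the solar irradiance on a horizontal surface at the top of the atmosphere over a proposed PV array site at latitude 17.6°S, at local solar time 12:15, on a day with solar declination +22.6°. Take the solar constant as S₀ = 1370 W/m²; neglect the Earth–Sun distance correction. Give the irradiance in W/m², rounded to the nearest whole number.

1044 W/m²

Hour angle H = 15° × (12.25 − 12) = 3.75°.
cos θ_z = sin(-17.6°) sin(22.6°) + cos(-17.6°) cos(22.6°) cos(3.75°) = -0.1162 + 0.8781 = 0.7619.
Top-of-atmosphere irradiance = S₀ cos θ_z = 1370 × 0.7619 = 1043.80 W/m².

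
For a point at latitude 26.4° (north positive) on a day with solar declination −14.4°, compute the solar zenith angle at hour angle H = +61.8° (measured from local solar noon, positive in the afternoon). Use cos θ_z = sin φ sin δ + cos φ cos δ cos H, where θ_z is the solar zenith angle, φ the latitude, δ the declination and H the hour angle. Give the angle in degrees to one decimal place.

With φ = 26.4°, δ = -14.4°, H = 61.80°: sin φ sin δ = -0.1106, cos φ cos δ cos H = 0.4100, so cos θ_z = 0.2994.
θ_z = arccos(0.2994) = 72.58°.

72.6°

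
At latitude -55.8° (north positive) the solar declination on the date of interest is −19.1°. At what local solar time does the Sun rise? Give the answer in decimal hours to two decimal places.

cos H_s = −tan(-55.8°) · tan(-19.1°) = -0.5095, so H_s = arccos(-0.5095) = 120.63°.
Sunrise is at 12 − H_s/15 = 12 − 8.042 = 3.958 h local solar time.

3.96 h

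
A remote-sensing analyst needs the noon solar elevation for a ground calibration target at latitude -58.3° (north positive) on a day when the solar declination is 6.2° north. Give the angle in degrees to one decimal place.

25.5°

At local solar noon the hour angle is zero, so the elevation is 90° − |φ − δ| = 90° − |-58.3° − (6.2°)| = 90° − 64.5° = 25.5°.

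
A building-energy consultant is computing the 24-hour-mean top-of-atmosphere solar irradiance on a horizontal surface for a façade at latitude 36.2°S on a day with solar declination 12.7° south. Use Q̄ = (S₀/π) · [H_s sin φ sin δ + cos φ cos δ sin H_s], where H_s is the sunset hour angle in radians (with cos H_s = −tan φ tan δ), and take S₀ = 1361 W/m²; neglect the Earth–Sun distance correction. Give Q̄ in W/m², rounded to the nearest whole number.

−tan φ tan δ = −(-0.7319)(-0.2254) = -0.1650; H_s = arccos(-0.1650) = 99.50°. In radians, H_s = 1.7366.
H_s sin φ sin δ = 1.7366 × -0.5906 × -0.2198 = 0.2254.
cos φ cos δ sin H_s = 0.8070 × 0.9755 × 0.9863 = 0.7764.
Q̄ = (1361/π) × (0.2254 + 0.7764) = 433.22 × 1.0018 = 434.00 W/m².

434 W/m²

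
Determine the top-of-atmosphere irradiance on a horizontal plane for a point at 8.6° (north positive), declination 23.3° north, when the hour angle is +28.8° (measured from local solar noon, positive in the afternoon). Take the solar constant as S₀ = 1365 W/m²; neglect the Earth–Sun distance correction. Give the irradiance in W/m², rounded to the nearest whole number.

cos θ_z = sin(8.6°) sin(23.3°) + cos(8.6°) cos(23.3°) cos(28.80°) = 0.0591 + 0.7958 = 0.8549.
Top-of-atmosphere irradiance = S₀ cos θ_z = 1365 × 0.8549 = 1166.94 W/m².

1167 W/m²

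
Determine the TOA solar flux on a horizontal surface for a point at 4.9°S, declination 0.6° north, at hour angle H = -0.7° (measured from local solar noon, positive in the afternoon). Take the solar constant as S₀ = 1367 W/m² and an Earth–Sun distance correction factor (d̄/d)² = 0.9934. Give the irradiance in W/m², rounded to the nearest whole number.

1352 W/m²

With φ = -4.9°, δ = 0.6°, H = -0.70°: sin φ sin δ = -0.0009, cos φ cos δ cos H = 0.9962, so cos θ_z = 0.9953.
Top-of-atmosphere irradiance = S₀ (d̄/d)² cos θ_z = 1367 × 0.9934 × 0.9953 = 1351.60 W/m².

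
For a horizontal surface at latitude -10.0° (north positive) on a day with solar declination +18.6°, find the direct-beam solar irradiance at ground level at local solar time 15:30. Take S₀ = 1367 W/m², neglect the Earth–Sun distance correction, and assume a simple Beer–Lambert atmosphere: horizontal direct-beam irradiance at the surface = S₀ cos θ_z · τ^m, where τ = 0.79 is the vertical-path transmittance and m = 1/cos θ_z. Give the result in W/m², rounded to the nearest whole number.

Hour angle H = 15° × (15.5 − 12) = 52.50°.
cos θ_z = sin φ sin δ + cos φ cos δ cos H = (-0.1736)(0.3190) + (0.9848)(0.9478)(0.6088) = 0.5129.
Air mass m = 1/cos θ_z = 1/0.5129 = 1.950; τ^m = 0.79^1.950 = 0.6315.
Surface direct beam = 1367 × 0.5129 × 0.6315 = 442.77 W/m².

443 W/m²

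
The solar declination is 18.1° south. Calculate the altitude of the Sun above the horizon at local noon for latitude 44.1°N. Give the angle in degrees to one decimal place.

27.8°

At local solar noon the hour angle is zero, so the elevation is 90° − |φ − δ| = 90° − |44.1° − (-18.1°)| = 90° − 62.2° = 27.8°.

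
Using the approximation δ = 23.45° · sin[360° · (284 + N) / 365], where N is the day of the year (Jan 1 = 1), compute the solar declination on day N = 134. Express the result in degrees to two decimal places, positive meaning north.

+18.55°

360 × (284 + 134) / 365 = 412.274°; sin(412.274°) = 0.7909.
δ = 23.45 × 0.7909 = 18.547° ≈ +18.55°.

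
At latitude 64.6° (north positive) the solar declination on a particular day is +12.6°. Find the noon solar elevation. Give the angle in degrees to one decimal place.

At local solar noon the hour angle is zero, so the elevation is 90° − |φ − δ| = 90° − |64.6° − (12.6°)| = 90° − 52.0° = 38.0°.

38.0°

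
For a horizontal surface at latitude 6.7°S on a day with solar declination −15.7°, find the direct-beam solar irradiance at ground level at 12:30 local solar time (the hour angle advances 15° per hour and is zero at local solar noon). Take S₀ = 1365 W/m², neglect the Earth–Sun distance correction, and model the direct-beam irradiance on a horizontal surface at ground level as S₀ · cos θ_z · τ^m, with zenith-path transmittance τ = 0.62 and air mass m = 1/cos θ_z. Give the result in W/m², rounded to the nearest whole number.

821 W/m²

Hour angle H = 15° × (12.5 − 12) = 7.50°.
With φ = -6.7°, δ = -15.7°, H = 7.50°: sin φ sin δ = 0.0316, cos φ cos δ cos H = 0.9479, so cos θ_z = 0.9795.
Air mass m = 1/cos θ_z = 1/0.9795 = 1.021; τ^m = 0.62^1.021 = 0.6138.
Surface direct beam = 1365 × 0.9795 × 0.6138 = 820.66 W/m².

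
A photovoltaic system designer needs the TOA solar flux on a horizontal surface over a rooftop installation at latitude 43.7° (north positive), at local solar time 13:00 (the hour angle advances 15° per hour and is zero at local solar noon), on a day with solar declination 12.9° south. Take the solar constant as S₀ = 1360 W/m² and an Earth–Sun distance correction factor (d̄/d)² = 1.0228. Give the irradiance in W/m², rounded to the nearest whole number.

Hour angle H = 15° × (13 − 12) = 15.00°.
With φ = 43.7°, δ = -12.9°, H = 15.00°: sin φ sin δ = -0.1542, cos φ cos δ cos H = 0.6807, so cos θ_z = 0.5265.
Top-of-atmosphere irradiance = S₀ (d̄/d)² cos θ_z = 1360 × 1.0228 × 0.5265 = 732.37 W/m².

732 W/m²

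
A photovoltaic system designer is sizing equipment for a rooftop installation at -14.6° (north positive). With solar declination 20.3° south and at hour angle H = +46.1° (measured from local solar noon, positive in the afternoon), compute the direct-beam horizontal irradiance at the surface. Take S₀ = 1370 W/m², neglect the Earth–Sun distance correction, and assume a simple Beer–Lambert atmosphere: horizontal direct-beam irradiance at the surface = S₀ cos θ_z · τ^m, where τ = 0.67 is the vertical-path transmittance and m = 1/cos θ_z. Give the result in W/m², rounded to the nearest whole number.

562 W/m²

With φ = -14.6°, δ = -20.3°, H = 46.10°: sin φ sin δ = 0.0875, cos φ cos δ cos H = 0.6293, so cos θ_z = 0.7168.
Air mass m = 1/cos θ_z = 1/0.7168 = 1.395; τ^m = 0.67^1.395 = 0.5720.
Surface direct beam = 1370 × 0.7168 × 0.5720 = 561.71 W/m².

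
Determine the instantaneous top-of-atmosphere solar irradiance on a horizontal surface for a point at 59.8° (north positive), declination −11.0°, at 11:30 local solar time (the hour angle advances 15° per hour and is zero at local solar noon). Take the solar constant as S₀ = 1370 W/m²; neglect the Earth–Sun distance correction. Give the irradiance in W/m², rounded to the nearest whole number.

445 W/m²

Hour angle H = 15° × (11.5 − 12) = -7.50°.
cos θ_z = sin φ sin δ + cos φ cos δ cos H = (0.8643)(-0.1908) + (0.5030)(0.9816)(0.9914) = 0.3246.
Top-of-atmosphere irradiance = S₀ cos θ_z = 1370 × 0.3246 = 444.70 W/m².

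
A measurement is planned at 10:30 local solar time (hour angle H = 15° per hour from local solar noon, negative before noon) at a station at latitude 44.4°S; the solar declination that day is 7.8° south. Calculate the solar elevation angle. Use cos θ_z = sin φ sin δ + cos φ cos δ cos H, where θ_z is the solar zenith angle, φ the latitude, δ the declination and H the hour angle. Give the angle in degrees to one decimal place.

48.5°

Hour angle H = 15° × (10.5 − 12) = -22.50°.
With φ = -44.4°, δ = -7.8°, H = -22.50°: sin φ sin δ = 0.0950, cos φ cos δ cos H = 0.6540, so cos θ_z = 0.7490.
θ_z = arccos(0.7490) = 41.50°, so the elevation is 90° − 41.50° = 48.50°.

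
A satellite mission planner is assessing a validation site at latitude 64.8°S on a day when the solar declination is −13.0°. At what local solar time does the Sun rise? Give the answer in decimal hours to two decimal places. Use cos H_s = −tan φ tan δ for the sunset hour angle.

The sunset hour angle satisfies cos H_s = −tan φ tan δ = -0.4906, giving H_s = 119.38°.
Sunrise is at 12 − H_s/15 = 12 − 7.959 = 4.041 h local solar time.

4.04 h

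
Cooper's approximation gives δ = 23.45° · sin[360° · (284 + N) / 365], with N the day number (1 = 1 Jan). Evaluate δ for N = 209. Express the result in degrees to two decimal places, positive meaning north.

360 × (284 + 209) / 365 = 486.247°; sin(486.247°) = 0.8065.
δ = 23.45 × 0.8065 = 18.912° ≈ +18.91°.

+18.91°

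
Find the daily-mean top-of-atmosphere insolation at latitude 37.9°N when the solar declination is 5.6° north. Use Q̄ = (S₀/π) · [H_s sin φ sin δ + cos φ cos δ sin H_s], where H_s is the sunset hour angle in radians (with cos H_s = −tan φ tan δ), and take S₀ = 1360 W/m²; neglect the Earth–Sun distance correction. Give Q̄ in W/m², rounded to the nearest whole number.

−tan φ tan δ = −(0.7785)(0.0981) = -0.0764; H_s = arccos(-0.0764) = 94.38°. In radians, H_s = 1.6472.
H_s sin φ sin δ = 1.6472 × 0.6143 × 0.0976 = 0.0988.
cos φ cos δ sin H_s = 0.7891 × 0.9952 × 0.9971 = 0.7830.
Q̄ = (1360/π) × (0.0988 + 0.7830) = 432.90 × 0.8818 = 381.73 W/m².

382 W/m²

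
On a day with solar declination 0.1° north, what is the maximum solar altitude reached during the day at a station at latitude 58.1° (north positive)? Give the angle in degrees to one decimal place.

At local solar noon the hour angle is zero, so the elevation is 90° − |φ − δ| = 90° − |58.1° − (0.1°)| = 90° − 58.0° = 32.0°.

32.0°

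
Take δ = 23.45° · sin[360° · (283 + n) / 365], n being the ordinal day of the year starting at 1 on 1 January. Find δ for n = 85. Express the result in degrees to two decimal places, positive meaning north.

+1.21°

360 × (283 + 85) / 365 = 362.959°; sin(362.959°) = 0.0516.
δ = 23.45 × 0.0516 = 1.210° ≈ +1.21°.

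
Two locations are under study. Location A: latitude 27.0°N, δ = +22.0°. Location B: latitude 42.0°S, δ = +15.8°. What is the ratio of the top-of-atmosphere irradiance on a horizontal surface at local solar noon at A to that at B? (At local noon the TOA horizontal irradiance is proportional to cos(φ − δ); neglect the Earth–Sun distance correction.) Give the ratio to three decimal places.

1.869

A: cos θ_z = cos(27.0° − (22.0°)) = 0.9962.
B: cos θ_z = cos(-42.0° − (15.8°)) = 0.5329.
Ratio A/B = 0.9962 / 0.5329 = 1.8694.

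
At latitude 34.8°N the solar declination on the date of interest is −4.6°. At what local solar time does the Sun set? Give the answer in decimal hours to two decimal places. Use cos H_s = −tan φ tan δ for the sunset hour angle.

17.79 h

−tan φ tan δ = −(0.6950)(-0.0805) = 0.0559; H_s = arccos(0.0559) = 86.80°.
Sunset is at 12 + H_s/15 = 12 + 5.787 = 17.787 h local solar time.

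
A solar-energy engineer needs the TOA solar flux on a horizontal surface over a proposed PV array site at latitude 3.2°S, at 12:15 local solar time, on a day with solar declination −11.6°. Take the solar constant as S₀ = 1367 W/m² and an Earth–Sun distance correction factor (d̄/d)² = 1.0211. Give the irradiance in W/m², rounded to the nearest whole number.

1378 W/m²

Hour angle H = 15° × (12.25 − 12) = 3.75°.
cos θ_z = sin(-3.2°) sin(-11.6°) + cos(-3.2°) cos(-11.6°) cos(3.75°) = 0.0112 + 0.9760 = 0.9872.
Top-of-atmosphere irradiance = S₀ (d̄/d)² cos θ_z = 1367 × 1.0211 × 0.9872 = 1377.98 W/m².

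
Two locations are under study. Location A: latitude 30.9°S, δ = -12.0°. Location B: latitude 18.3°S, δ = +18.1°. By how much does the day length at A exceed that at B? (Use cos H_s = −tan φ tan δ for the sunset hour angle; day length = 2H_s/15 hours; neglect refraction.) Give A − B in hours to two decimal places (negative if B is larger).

+1.80 h

A: H_s = arccos(−tan -30.9° · tan -12.0°) = 97.31°, so 2H_s/15 = 12.9747 h.
B: H_s = arccos(−tan -18.3° · tan 18.1°) = 83.79°, so 2H_s/15 = 11.1720 h.
A − B = 12.9747 − 11.1720 = 1.8027 h.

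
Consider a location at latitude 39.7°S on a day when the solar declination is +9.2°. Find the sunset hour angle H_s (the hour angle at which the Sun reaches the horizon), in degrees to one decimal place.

The sunset hour angle satisfies cos H_s = −tan φ tan δ = 0.1345, giving H_s = 82.27°.

82.3°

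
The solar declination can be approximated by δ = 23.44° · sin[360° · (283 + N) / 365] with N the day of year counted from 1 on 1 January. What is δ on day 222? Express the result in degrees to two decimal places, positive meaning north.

+15.66°

360 × (283 + 222) / 365 = 498.082°; sin(498.082°) = 0.6681.
δ = 23.44 × 0.6681 = 15.660° ≈ +15.66°.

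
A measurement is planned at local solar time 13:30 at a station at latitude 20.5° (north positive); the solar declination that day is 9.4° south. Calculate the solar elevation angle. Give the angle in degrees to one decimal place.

Hour angle H = 15° × (13.5 − 12) = 22.50°.
With φ = 20.5°, δ = -9.4°, H = 22.50°: sin φ sin δ = -0.0572, cos φ cos δ cos H = 0.8538, so cos θ_z = 0.7966.
θ_z = arccos(0.7966) = 37.19°, so the elevation is 90° − 37.19° = 52.81°.

52.8°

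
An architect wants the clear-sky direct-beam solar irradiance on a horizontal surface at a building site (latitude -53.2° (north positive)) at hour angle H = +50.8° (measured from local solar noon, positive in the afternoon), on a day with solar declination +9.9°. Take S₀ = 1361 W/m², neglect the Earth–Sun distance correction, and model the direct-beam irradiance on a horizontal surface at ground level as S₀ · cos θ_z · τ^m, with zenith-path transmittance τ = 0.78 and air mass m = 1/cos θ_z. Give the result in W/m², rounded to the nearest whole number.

cos θ_z = sin(-53.2°) sin(9.9°) + cos(-53.2°) cos(9.9°) cos(50.80°) = -0.1377 + 0.3730 = 0.2353.
Air mass m = 1/cos θ_z = 1/0.2353 = 4.250; τ^m = 0.78^4.250 = 0.3479.
Surface direct beam = 1361 × 0.2353 × 0.3479 = 111.41 W/m².

111 W/m²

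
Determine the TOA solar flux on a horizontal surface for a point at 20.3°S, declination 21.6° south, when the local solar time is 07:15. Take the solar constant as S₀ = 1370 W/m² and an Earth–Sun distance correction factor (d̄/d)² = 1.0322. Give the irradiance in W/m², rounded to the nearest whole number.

577 W/m²

Hour angle H = 15° × (7.25 − 12) = -71.25°.
cos θ_z = sin φ sin δ + cos φ cos δ cos H = (-0.3469)(-0.3681) + (0.9379)(0.9298)(0.3214) = 0.4080.
Top-of-atmosphere irradiance = S₀ (d̄/d)² cos θ_z = 1370 × 1.0322 × 0.4080 = 576.96 W/m².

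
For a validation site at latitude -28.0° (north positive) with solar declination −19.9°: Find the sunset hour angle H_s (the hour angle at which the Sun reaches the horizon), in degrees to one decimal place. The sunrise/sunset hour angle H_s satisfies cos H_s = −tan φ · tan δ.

101.1°

−tan φ tan δ = −(-0.5317)(-0.3620) = -0.1925; H_s = arccos(-0.1925) = 101.10°.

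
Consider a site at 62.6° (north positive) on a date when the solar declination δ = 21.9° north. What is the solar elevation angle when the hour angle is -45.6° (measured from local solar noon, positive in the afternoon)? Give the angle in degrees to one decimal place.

39.0°

cos θ_z = sin φ sin δ + cos φ cos δ cos H = (0.8878)(0.3730) + (0.4602)(0.9278)(0.6997) = 0.6299.
θ_z = arccos(0.6299) = 50.96°, so the elevation is 90° − 50.96° = 39.04°.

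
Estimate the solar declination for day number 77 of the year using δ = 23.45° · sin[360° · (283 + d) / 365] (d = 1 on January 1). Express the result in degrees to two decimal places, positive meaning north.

-2.02°

360 × (283 + 77) / 365 = 355.068°; sin(355.068°) = -0.0860.
δ = 23.45 × -0.0860 = -2.017° ≈ -2.02°.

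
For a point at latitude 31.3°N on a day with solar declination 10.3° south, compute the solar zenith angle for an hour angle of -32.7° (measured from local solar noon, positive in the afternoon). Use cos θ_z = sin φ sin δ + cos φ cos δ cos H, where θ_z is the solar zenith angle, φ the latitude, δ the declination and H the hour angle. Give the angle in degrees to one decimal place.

cos θ_z = sin(31.3°) sin(-10.3°) + cos(31.3°) cos(-10.3°) cos(-32.70°) = -0.0929 + 0.7074 = 0.6145.
θ_z = arccos(0.6145) = 52.08°.

52.1°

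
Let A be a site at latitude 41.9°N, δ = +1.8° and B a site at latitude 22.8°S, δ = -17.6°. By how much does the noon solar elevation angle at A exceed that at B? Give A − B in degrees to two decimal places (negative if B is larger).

A: 90° − |41.9 − (1.8)| = 49.90°.
B: 90° − |-22.8 − (-17.6)| = 84.80°.
A − B = 49.90 − 84.80 = -34.90°.

-34.90°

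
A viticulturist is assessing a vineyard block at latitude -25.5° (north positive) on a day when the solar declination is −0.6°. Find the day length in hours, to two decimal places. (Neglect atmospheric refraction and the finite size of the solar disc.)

cos H_s = −tan(-25.5°) · tan(-0.6°) = -0.0050, so H_s = arccos(-0.0050) = 90.29°.
Day length = 2 H_s / 15° h⁻¹ = 180.58° / 15 = 12.039 h.

12.04 hours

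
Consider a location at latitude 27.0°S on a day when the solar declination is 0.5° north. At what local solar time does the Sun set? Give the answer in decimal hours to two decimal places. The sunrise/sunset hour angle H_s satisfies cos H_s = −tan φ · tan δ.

17.98 h

The sunset hour angle satisfies cos H_s = −tan φ tan δ = 0.0044, giving H_s = 89.75°.
Sunset is at 12 + H_s/15 = 12 + 5.983 = 17.983 h local solar time.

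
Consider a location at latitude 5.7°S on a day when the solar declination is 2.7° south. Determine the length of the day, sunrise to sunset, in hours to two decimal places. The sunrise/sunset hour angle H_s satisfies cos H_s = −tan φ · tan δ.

−tan φ tan δ = −(-0.0998)(-0.0472) = -0.0047; H_s = arccos(-0.0047) = 90.27°.
Day length = 2 H_s / 15° h⁻¹ = 180.54° / 15 = 12.036 h.

12.04 hours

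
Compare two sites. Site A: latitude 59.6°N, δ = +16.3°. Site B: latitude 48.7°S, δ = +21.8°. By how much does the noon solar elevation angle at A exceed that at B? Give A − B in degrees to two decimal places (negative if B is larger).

A: 90° − |59.6 − (16.3)| = 46.70°.
B: 90° − |-48.7 − (21.8)| = 19.50°.
A − B = 46.70 − 19.50 = 27.20°.

+27.20°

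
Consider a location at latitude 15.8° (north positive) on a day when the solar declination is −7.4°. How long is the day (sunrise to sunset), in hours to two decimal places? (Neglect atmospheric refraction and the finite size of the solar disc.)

−tan φ tan δ = −(0.2830)(-0.1299) = 0.0368; H_s = arccos(0.0368) = 87.89°.
Day length = 2 H_s / 15° h⁻¹ = 175.78° / 15 = 11.719 h.

11.72 hours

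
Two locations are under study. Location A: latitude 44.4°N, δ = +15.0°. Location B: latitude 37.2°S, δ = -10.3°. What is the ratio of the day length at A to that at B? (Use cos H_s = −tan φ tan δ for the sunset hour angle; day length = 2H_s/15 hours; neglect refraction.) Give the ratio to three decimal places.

A: H_s = arccos(−tan 44.4° · tan 15.0°) = 105.21°, so 2H_s/15 = 14.0280 h.
B: H_s = arccos(−tan -37.2° · tan -10.3°) = 97.93°, so 2H_s/15 = 13.0573 h.
Ratio A/B = 14.0280 / 13.0573 = 1.0743.

1.074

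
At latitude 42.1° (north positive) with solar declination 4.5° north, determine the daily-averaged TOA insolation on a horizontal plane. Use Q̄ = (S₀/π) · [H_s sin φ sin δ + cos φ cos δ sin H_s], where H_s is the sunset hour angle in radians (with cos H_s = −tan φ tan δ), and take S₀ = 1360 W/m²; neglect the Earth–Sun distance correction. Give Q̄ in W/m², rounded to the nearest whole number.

357 W/m²

−tan φ tan δ = −(0.9036)(0.0787) = -0.0711; H_s = arccos(-0.0711) = 94.08°. In radians, H_s = 1.6420.
H_s sin φ sin δ = 1.6420 × 0.6704 × 0.0785 = 0.0864.
cos φ cos δ sin H_s = 0.7420 × 0.9969 × 0.9975 = 0.7379.
Q̄ = (1360/π) × (0.0864 + 0.7379) = 432.90 × 0.8243 = 356.84 W/m².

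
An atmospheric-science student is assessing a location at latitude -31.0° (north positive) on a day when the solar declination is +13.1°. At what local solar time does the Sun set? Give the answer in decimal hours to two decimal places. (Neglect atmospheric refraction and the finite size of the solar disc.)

The sunset hour angle satisfies cos H_s = −tan φ tan δ = 0.1398, giving H_s = 81.96°.
Sunset is at 12 + H_s/15 = 12 + 5.464 = 17.464 h local solar time.

17.46 h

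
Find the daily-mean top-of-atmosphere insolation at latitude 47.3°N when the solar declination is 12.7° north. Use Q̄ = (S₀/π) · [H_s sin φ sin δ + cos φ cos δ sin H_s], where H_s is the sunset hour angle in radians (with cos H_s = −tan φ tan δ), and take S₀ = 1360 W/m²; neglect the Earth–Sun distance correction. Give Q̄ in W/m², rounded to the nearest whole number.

−tan φ tan δ = −(1.0837)(0.2254) = -0.2443; H_s = arccos(-0.2443) = 104.14°. In radians, H_s = 1.8176.
H_s sin φ sin δ = 1.8176 × 0.7349 × 0.2198 = 0.2936.
cos φ cos δ sin H_s = 0.6782 × 0.9755 × 0.9697 = 0.6415.
Q̄ = (1360/π) × (0.2936 + 0.6415) = 432.90 × 0.9351 = 404.80 W/m².

405 W/m²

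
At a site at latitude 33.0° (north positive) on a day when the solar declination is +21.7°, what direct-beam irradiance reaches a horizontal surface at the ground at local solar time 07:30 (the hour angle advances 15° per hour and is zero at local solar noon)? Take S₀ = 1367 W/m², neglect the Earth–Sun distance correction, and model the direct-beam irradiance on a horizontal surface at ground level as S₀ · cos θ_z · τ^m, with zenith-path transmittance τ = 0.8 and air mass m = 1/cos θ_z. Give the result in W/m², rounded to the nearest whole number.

437 W/m²

Hour angle H = 15° × (7.5 − 12) = -67.50°.
cos θ_z = sin φ sin δ + cos φ cos δ cos H = (0.5446)(0.3697) + (0.8387)(0.9291)(0.3827) = 0.4996.
Air mass m = 1/cos θ_z = 1/0.4996 = 2.002; τ^m = 0.8^2.002 = 0.6397.
Surface direct beam = 1367 × 0.4996 × 0.6397 = 436.89 W/m².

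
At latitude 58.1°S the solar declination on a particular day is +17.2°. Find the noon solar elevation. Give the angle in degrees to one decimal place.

At local solar noon the hour angle is zero, so the elevation is 90° − |φ − δ| = 90° − |-58.1° − (17.2°)| = 90° − 75.3° = 14.7°.

14.7°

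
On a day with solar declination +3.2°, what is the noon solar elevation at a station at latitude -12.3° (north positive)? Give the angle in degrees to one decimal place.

At local solar noon the hour angle is zero, so the elevation is 90° − |φ − δ| = 90° − |-12.3° − (3.2°)| = 90° − 15.5° = 74.5°.

74.5°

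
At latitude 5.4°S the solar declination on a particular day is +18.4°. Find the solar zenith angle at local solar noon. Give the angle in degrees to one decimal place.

23.8°

At local solar noon the hour angle is zero, so the zenith angle is |φ − δ| = |-5.4° − (18.4°)| = 23.8°.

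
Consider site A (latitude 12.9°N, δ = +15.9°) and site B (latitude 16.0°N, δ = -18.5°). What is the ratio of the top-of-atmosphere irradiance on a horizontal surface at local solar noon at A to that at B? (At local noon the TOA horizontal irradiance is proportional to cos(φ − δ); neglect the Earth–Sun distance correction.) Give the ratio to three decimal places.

A: cos θ_z = cos(12.9° − (15.9°)) = 0.9986.
B: cos θ_z = cos(16.0° − (-18.5°)) = 0.8241.
Ratio A/B = 0.9986 / 0.8241 = 1.2117.

1.212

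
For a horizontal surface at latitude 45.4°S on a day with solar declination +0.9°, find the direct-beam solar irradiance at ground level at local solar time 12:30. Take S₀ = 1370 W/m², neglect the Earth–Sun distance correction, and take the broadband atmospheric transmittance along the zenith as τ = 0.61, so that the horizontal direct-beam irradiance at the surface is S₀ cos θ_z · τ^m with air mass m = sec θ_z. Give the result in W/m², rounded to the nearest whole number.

Hour angle H = 15° × (12.5 − 12) = 7.50°.
With φ = -45.4°, δ = 0.9°, H = 7.50°: sin φ sin δ = -0.0112, cos φ cos δ cos H = 0.6961, so cos θ_z = 0.6849.
Air mass m = 1/cos θ_z = 1/0.6849 = 1.460; τ^m = 0.61^1.460 = 0.4859.
Surface direct beam = 1370 × 0.6849 × 0.4859 = 455.93 W/m².

456 W/m²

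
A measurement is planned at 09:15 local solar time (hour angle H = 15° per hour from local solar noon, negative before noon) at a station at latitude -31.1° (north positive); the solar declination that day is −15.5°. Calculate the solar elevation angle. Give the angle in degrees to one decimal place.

49.3°

Hour angle H = 15° × (9.25 − 12) = -41.25°.
cos θ_z = sin φ sin δ + cos φ cos δ cos H = (-0.5165)(-0.2672) + (0.8563)(0.9636)(0.7518) = 0.7583.
θ_z = arccos(0.7583) = 40.69°, so the elevation is 90° − 40.69° = 49.31°.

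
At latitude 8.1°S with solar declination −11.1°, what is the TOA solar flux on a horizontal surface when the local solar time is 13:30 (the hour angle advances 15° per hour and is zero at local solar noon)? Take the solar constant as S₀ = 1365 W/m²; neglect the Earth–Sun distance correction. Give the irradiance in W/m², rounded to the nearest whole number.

Hour angle H = 15° × (13.5 − 12) = 22.50°.
cos θ_z = sin(-8.1°) sin(-11.1°) + cos(-8.1°) cos(-11.1°) cos(22.50°) = 0.0271 + 0.8976 = 0.9247.
Top-of-atmosphere irradiance = S₀ cos θ_z = 1365 × 0.9247 = 1262.22 W/m².

1262 W/m²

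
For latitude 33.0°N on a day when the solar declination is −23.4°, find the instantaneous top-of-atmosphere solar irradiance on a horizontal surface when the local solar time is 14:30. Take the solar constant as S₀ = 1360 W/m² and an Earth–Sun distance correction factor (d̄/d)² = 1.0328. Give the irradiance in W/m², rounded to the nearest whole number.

554 W/m²

Hour angle H = 15° × (14.5 − 12) = 37.50°.
With φ = 33.0°, δ = -23.4°, H = 37.50°: sin φ sin δ = -0.2163, cos φ cos δ cos H = 0.6106, so cos θ_z = 0.3943.
Top-of-atmosphere irradiance = S₀ (d̄/d)² cos θ_z = 1360 × 1.0328 × 0.3943 = 553.84 W/m².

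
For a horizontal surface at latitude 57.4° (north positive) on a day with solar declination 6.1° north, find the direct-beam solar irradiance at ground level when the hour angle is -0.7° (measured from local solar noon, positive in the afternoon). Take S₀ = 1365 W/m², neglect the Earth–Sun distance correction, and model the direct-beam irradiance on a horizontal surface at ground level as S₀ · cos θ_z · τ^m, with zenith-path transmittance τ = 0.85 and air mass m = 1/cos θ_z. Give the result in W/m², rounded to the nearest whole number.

658 W/m²

cos θ_z = sin(57.4°) sin(6.1°) + cos(57.4°) cos(6.1°) cos(-0.70°) = 0.0895 + 0.5357 = 0.6252.
Air mass m = 1/cos θ_z = 1/0.6252 = 1.599; τ^m = 0.85^1.599 = 0.7712.
Surface direct beam = 1365 × 0.6252 × 0.7712 = 658.14 W/m².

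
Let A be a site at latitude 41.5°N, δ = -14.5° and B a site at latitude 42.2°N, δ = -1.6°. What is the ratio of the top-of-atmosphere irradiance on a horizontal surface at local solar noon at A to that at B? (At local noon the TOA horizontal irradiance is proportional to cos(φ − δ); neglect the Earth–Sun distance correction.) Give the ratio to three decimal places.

0.775

A: cos θ_z = cos(41.5° − (-14.5°)) = 0.5592.
B: cos θ_z = cos(42.2° − (-1.6°)) = 0.7218.
Ratio A/B = 0.5592 / 0.7218 = 0.7747.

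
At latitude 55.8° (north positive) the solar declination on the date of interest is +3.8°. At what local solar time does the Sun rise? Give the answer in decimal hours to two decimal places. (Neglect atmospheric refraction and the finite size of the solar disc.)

5.63 h

The sunset hour angle satisfies cos H_s = −tan φ tan δ = -0.0977, giving H_s = 95.61°.
Sunrise is at 12 − H_s/15 = 12 − 6.374 = 5.626 h local solar time.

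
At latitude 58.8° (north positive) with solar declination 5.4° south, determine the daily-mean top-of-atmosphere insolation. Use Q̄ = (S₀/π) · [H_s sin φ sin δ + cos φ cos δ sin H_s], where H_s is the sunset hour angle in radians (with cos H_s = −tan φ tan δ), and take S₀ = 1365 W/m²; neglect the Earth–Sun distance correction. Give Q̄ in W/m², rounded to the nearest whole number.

172 W/m²

cos H_s = −tan(58.8°) · tan(-5.4°) = 0.1561, so H_s = arccos(0.1561) = 81.02°. In radians, H_s = 1.4141.
H_s sin φ sin δ = 1.4141 × 0.8554 × -0.0941 = -0.1138.
cos φ cos δ sin H_s = 0.5180 × 0.9956 × 0.9877 = 0.5094.
Q̄ = (1365/π) × (-0.1138 + 0.5094) = 434.49 × 0.3956 = 171.88 W/m².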